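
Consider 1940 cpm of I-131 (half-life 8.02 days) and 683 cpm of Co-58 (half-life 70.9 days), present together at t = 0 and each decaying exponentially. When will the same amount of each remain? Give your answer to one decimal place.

13.6 days

Set 1940·(1/2)^(t/8.02) = 683·(1/2)^(t/70.9).
Taking log₂: log₂(1940/683) = t·(1/8.02 − 1/70.9).
log₂(2.8404) = 1.5061; 1/8.02 − 1/70.9 = 0.11058.
t = 1.5061 / 0.11058 ≈ 13.62 days.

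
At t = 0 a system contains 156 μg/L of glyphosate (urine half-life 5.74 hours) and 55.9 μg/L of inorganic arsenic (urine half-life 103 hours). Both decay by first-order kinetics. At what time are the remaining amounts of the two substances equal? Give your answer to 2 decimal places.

9.00 hours

Set 156·(1/2)^(t/5.74) = 55.9·(1/2)^(t/103).
Taking log₂: log₂(156/55.9) = t·(1/5.74 − 1/103).
log₂(2.7907) = 1.4806; 1/5.74 − 1/103 = 0.16451.
t = 1.4806 / 0.16451 ≈ 9.0004 hours.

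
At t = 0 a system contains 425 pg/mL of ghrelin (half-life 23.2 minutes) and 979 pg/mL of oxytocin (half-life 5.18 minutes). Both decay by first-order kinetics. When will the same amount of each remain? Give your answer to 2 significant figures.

Set 425·(1/2)^(t/23.2) = 979·(1/2)^(t/5.18).
Taking log₂: log₂(425/979) = t·(1/23.2 − 1/5.18).
log₂(0.43412) = -1.2038; 1/23.2 − 1/5.18 = -0.14995.
t = -1.2038 / -0.14995 ≈ 8.0285 minutes.

8.0 minutes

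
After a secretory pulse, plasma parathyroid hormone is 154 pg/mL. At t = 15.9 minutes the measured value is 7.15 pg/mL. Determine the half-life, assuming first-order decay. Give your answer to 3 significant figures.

3.59 minutes

A/A₀ = 7.15/154 ≈ 0.046429.
n = log₂(21.538) ≈ 4.4288 half-lives elapsed in 15.9 minutes.
t½ = 15.9/4.4288 ≈ 3.5901 minutes.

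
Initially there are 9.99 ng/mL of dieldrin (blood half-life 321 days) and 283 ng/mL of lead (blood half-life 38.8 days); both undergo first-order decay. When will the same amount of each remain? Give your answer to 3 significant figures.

213 days

Set 9.99·(1/2)^(t/321) = 283·(1/2)^(t/38.8).
Taking log₂: log₂(9.99/283) = t·(1/321 − 1/38.8).
log₂(0.0353) = -4.8242; 1/321 − 1/38.8 = -0.022658.
t = -4.8242 / -0.022658 ≈ 212.91 days.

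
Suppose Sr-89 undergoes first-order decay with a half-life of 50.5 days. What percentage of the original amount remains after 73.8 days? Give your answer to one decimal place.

n = 73.8/50.5 ≈ 1.4614 half-lives.
Fraction remaining = (1/2)^1.4614 ≈ 0.36314, i.e. 36.314%.

36.3%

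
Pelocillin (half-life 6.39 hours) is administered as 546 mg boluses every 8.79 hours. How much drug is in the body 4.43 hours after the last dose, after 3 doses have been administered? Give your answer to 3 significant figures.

The 3 doses were given 22.01, 13.22, 4.43 hours ago.
Total = 546·(1/2)^(22.01/6.39) + 546·(1/2)^(13.22/6.39) + 546·(1/2)^(4.43/6.39)
      = 50.155 + 130.14 + 337.67 ≈ 517.97 mg.

518 mg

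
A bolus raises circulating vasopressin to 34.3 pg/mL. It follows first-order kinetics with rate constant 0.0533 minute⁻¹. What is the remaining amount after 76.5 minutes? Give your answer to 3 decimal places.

0.581 pg/mL

t½ = ln 2 / λ = 0.69315 / 0.0533 ≈ 13.005 minutes.
Number of half-lives: n = 76.5/13.005 ≈ 5.8825.
Remaining = 34.3 × (1/2)^5.8825 = 34.3 × 0.016951 ≈ 0.58141 pg/mL.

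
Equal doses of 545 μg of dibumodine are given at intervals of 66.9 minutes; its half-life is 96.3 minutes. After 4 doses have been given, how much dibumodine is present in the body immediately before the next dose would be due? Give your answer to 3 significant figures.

753 μg

The 4 doses were given 267.6, 200.7, 133.8, 66.9 minutes ago.
Total = 545·(1/2)^(267.6/96.3) + 545·(1/2)^(200.7/96.3) + 545·(1/2)^(133.8/96.3) + 545·(1/2)^(66.9/96.3)
      = 79.413 + 128.53 + 208.04 + 336.72 ≈ 752.7 μg.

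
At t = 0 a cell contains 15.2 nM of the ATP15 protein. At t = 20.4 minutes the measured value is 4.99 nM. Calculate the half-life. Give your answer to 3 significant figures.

A/A₀ = 4.99/15.2 ≈ 0.32829.
n = log₂(3.0461) ≈ 1.607 half-lives elapsed in 20.4 minutes.
t½ = 20.4/1.607 ≈ 12.695 minutes.

12.7 minutes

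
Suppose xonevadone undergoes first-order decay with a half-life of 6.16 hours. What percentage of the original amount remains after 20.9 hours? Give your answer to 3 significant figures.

n = 20.9/6.16 ≈ 3.3929 half-lives.
Fraction remaining = (1/2)^3.3929 ≈ 0.095202, i.e. 9.5202%.

9.52%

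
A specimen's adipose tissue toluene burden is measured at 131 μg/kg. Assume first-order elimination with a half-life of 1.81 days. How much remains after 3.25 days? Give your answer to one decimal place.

Number of half-lives: n = 3.25/1.81 ≈ 1.7956.
Remaining = 131 × (1/2)^1.7956 = 131 × 0.28806 ≈ 37.735 μg/kg.

37.7 μg/kg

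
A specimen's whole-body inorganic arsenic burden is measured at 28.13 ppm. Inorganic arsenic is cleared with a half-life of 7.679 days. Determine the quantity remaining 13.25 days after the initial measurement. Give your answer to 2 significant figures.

Number of half-lives: n = 13.25/7.679 ≈ 1.7255.
Remaining = 28.13 × (1/2)^1.7255 = 28.13 × 0.3024 ≈ 8.5064 ppm.

8.5 ppm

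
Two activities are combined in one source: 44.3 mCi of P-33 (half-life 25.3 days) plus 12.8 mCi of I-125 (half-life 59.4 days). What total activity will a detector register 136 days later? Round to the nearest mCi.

P-33: 44.3 × (1/2)^(136/25.3) = 44.3 × (1/2)^5.3755 ≈ 1.0671 mCi.
I-125: 12.8 × (1/2)^(136/59.4) = 12.8 × (1/2)^2.2896 ≈ 2.6181 mCi.
Total = 1.0671 + 2.6181 ≈ 3.6852 mCi.

4 mCi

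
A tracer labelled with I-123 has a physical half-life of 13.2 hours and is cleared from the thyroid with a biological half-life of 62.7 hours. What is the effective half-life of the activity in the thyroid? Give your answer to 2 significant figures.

11 hours

1/t_eff = 1/t_phys + 1/t_biol = 1/13.2 + 1/62.7 = 0.091707 per hour.
t_eff = 13.2 × 62.7 / (13.2 + 62.7) ≈ 10.904 hours.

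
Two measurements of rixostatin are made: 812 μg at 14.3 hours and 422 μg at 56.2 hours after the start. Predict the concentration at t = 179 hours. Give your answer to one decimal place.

62.0 μg

Over Δt = 56.2 − 14.3 = 41.9 hours, the level fell by a factor of 812/422 ≈ 1.9242.
n = log₂(1.9242) ≈ 0.94424 half-lives, so t½ = 41.9/0.94424 ≈ 44.374 hours.
From t = 56.2 to t = 179: 422 × (1/2)^((179−56.2)/44.374) ≈ 61.98 μg.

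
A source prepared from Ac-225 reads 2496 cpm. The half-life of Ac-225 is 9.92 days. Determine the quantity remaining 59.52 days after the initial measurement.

39 cpm

Elapsed time is 6 half-lives (59.52/9.92).
Each half-life halves the amount: 2496 × (1/2)^6 = 2496/64 = 39 cpm.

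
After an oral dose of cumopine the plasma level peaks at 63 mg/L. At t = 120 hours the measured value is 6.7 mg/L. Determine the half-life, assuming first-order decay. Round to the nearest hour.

A/A₀ = 6.7/63 ≈ 0.10635.
n = log₂(9.403) ≈ 3.2331 half-lives elapsed in 120 hours.
t½ = 120/3.2331 ≈ 37.116 hours.

37 hours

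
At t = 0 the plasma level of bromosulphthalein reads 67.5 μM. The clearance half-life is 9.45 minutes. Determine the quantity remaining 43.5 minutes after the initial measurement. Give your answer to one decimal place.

Number of half-lives: n = 43.5/9.45 ≈ 4.6032.
Remaining = 67.5 × (1/2)^4.6032 = 67.5 × 0.041144 ≈ 2.7772 μM.

2.8 μM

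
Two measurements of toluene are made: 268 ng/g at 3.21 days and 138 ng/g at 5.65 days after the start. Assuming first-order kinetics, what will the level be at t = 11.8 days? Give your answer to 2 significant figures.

26 ng/g

Over Δt = 5.65 − 3.21 = 2.44 days, the level fell by a factor of 268/138 ≈ 1.942.
n = log₂(1.942) ≈ 0.95756 half-lives, so t½ = 2.44/0.95756 ≈ 2.5481 days.
From t = 5.65 to t = 11.8: 138 × (1/2)^((11.8−5.65)/2.5481) ≈ 25.902 ng/g.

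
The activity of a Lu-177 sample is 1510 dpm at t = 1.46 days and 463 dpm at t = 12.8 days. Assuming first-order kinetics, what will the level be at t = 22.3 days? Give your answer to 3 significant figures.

172 dpm

Over Δt = 12.8 − 1.46 = 11.34 days, the level fell by a factor of 1510/463 ≈ 3.2613.
n = log₂(3.2613) ≈ 1.7055 half-lives, so t½ = 11.34/1.7055 ≈ 6.6492 days.
From t = 12.8 to t = 22.3: 463 × (1/2)^((22.3−12.8)/6.6492) ≈ 171.98 dpm.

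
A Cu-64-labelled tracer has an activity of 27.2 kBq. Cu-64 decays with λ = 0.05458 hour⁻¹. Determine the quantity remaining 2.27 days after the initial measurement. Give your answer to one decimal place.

1.4 kBq

t½ = ln 2 / λ = 0.69315 / 0.05458 ≈ 12.7 hours.
Convert the elapsed time: 2.27 days = 54.48 hours.
Number of half-lives: n = 54.48/12.7 ≈ 4.2899.
Remaining = 27.2 × (1/2)^4.2899 = 27.2 × 0.051123 ≈ 1.3905 kBq.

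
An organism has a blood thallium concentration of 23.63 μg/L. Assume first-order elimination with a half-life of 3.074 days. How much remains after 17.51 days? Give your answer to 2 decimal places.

Number of half-lives: n = 17.51/3.074 ≈ 5.6962.
Remaining = 23.63 × (1/2)^5.6962 = 23.63 × 0.019288 ≈ 0.45577 μg/L.

0.46 μg/L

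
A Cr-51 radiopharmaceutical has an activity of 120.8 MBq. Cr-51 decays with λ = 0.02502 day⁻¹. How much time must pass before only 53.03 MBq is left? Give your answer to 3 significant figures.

32.9 days

t½ = ln 2 / λ = 0.69315 / 0.02502 ≈ 27.704 days.
Fraction remaining = 53.03/120.8 ≈ 0.43899.
n = log₂(120.8/53.03) = ln(2.278)/ln 2 ≈ 1.1877 half-lives.
t = n × t½ = 1.1877 × 27.704 ≈ 32.905 days.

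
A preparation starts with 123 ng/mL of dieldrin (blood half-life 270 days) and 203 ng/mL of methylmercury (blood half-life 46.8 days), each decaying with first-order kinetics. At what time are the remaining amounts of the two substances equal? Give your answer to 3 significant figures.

Set 123·(1/2)^(t/270) = 203·(1/2)^(t/46.8).
Taking log₂: log₂(123/203) = t·(1/270 − 1/46.8).
log₂(0.60591) = -0.72282; 1/270 − 1/46.8 = -0.017664.
t = -0.72282 / -0.017664 ≈ 40.921 days.

40.9 days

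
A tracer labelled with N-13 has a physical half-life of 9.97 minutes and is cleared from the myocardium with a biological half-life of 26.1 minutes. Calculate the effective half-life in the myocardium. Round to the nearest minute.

1/t_eff = 1/t_phys + 1/t_biol = 1/9.97 + 1/26.1 = 0.13862 per minute.
t_eff = 9.97 × 26.1 / (9.97 + 26.1) ≈ 7.2142 minutes.

7 minutes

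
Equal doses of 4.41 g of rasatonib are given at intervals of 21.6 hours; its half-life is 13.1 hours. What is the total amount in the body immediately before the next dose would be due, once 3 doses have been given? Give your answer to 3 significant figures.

2.00 g

The 3 doses were given 64.8, 43.2, 21.6 hours ago.
Total = 4.41·(1/2)^(64.8/13.1) + 4.41·(1/2)^(43.2/13.1) + 4.41·(1/2)^(21.6/13.1)
      = 0.14301 + 0.44847 + 1.4063 ≈ 1.9978 g.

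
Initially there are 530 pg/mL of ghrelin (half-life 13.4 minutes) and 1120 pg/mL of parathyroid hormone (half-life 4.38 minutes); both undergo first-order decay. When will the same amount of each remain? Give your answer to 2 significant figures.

7.0 minutes

Set 530·(1/2)^(t/13.4) = 1120·(1/2)^(t/4.38).
Taking log₂: log₂(530/1120) = t·(1/13.4 − 1/4.38).
log₂(0.47321) = -1.0794; 1/13.4 − 1/4.38 = -0.15368.
t = -1.0794 / -0.15368 ≈ 7.0237 minutes.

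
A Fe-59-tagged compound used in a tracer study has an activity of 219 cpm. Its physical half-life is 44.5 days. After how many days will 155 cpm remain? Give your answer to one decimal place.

22.2 days

Fraction remaining = 155/219 ≈ 0.70776.
n = log₂(219/155) = ln(1.4129)/ln 2 ≈ 0.49866 half-lives.
t = n × t½ = 0.49866 × 44.5 ≈ 22.19 days.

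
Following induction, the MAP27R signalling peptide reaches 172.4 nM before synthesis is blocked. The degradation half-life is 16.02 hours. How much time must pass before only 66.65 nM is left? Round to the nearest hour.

22 hours

Fraction remaining = 66.65/172.4 ≈ 0.3866.
n = log₂(172.4/66.65) = ln(2.5866)/ln 2 ≈ 1.3711 half-lives.
t = n × t½ = 1.3711 × 16.02 ≈ 21.965 hours.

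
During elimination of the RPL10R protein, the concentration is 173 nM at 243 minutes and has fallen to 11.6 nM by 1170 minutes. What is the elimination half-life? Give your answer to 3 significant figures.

Over Δt = 1170 − 243 = 927 minutes, the level fell by a factor of 173/11.6 ≈ 14.914.
n = log₂(14.914) ≈ 3.8986 half-lives, so t½ = 927/3.8986 ≈ 237.78 minutes.

238 minutes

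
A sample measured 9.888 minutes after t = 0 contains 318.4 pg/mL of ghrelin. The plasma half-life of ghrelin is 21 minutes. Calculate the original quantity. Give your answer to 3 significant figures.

441 pg/mL

Number of half-lives elapsed: n = 9.888/21 ≈ 0.47086.
A₀ = A × 2^n = 318.4 × 2^0.47086 = 318.4 × 1.3859 ≈ 441.28 pg/mL.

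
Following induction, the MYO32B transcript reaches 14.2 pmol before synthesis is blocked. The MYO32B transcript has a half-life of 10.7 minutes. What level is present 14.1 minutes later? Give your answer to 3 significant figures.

Number of half-lives: n = 14.1/10.7 ≈ 1.3178.
Remaining = 14.2 × (1/2)^1.3178 = 14.2 × 0.40116 ≈ 5.6964 pmol.

5.70 pmol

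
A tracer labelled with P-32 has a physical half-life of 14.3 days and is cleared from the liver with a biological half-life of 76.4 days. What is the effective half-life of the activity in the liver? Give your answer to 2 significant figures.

12 days

1/t_eff = 1/t_phys + 1/t_biol = 1/14.3 + 1/76.4 = 0.083019 per day.
t_eff = 14.3 × 76.4 / (14.3 + 76.4) ≈ 12.045 days.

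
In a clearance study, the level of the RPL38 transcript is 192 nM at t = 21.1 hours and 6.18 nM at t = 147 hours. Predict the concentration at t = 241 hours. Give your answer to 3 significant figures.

0.475 nM

Over Δt = 147 − 21.1 = 125.9 hours, the level fell by a factor of 192/6.18 ≈ 31.068.
n = log₂(31.068) ≈ 4.9574 half-lives, so t½ = 125.9/4.9574 ≈ 25.397 hours.
From t = 147 to t = 241: 6.18 × (1/2)^((241−147)/25.397) ≈ 0.47511 nM.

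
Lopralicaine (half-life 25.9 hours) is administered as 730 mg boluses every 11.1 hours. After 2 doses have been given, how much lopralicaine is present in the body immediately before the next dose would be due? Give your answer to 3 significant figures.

The 2 doses were given 22.2, 11.1 hours ago.
Total = 730·(1/2)^(22.2/25.9) + 730·(1/2)^(11.1/25.9)
      = 402.99 + 542.39 ≈ 945.38 mg.

945 mg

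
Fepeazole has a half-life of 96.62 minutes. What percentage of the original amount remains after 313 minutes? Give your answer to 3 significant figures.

n = 313/96.62 ≈ 3.2395 half-lives.
Fraction remaining = (1/2)^3.2395 ≈ 0.10588, i.e. 10.588%.

10.6%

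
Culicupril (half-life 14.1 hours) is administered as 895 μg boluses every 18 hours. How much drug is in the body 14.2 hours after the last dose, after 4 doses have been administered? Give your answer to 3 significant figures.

736 μg

The 4 doses were given 68.2, 50.2, 32.2, 14.2 hours ago.
Total = 895·(1/2)^(68.2/14.1) + 895·(1/2)^(50.2/14.1) + 895·(1/2)^(32.2/14.1) + 895·(1/2)^(14.2/14.1)
      = 31.317 + 75.87 + 183.81 + 445.31 ≈ 736.3 μg.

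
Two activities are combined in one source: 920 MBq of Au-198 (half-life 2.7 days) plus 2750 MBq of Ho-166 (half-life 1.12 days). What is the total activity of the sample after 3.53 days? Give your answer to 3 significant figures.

681 MBq

Au-198: 920 × (1/2)^(3.53/2.7) = 920 × (1/2)^1.3074 ≈ 371.72 MBq.
Ho-166: 2750 × (1/2)^(3.53/1.12) = 2750 × (1/2)^3.1518 ≈ 309.42 MBq.
Total = 371.72 + 309.42 ≈ 681.14 MBq.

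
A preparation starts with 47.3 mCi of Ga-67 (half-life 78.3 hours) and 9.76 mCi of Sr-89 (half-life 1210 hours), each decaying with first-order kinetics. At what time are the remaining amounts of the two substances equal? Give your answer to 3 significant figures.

191 hours

Set 47.3·(1/2)^(t/78.3) = 9.76·(1/2)^(t/1210).
Taking log₂: log₂(47.3/9.76) = t·(1/78.3 − 1/1210).
log₂(4.8463) = 2.2769; 1/78.3 − 1/1210 = 0.011945.
t = 2.2769 / 0.011945 ≈ 190.62 hours.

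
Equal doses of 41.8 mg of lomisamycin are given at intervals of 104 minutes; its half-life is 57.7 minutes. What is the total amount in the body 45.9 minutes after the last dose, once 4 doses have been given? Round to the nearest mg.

34 mg

The 4 doses were given 357.9, 253.9, 149.9, 45.9 minutes ago.
Total = 41.8·(1/2)^(357.9/57.7) + 41.8·(1/2)^(253.9/57.7) + 41.8·(1/2)^(149.9/57.7) + 41.8·(1/2)^(45.9/57.7)
      = 0.56749 + 1.9794 + 6.9044 + 24.083 ≈ 33.534 mg.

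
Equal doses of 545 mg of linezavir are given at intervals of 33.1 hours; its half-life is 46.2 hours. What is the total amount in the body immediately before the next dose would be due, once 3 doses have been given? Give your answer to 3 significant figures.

The 3 doses were given 99.3, 66.2, 33.1 hours ago.
Total = 545·(1/2)^(99.3/46.2) + 545·(1/2)^(66.2/46.2) + 545·(1/2)^(33.1/46.2)
      = 122.85 + 201.86 + 331.68 ≈ 656.39 mg.

656 mg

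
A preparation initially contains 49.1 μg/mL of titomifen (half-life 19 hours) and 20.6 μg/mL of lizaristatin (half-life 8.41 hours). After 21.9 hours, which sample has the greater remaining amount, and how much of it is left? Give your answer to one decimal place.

titomifen: 49.1 × (1/2)^1.1526 ≈ 22.085 μg/mL.
lizaristatin: 20.6 × (1/2)^2.604 ≈ 3.3882 μg/mL.
Titomifen has more remaining, at ≈ 22.085 μg/mL.

titomifen, 22.1 μg/mL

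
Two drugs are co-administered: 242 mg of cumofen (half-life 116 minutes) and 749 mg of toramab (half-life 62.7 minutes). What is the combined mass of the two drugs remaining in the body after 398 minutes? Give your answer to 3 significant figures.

31.6 mg

cumofen: 242 × (1/2)^(398/116) = 242 × (1/2)^3.431 ≈ 22.437 mg.
toramab: 749 × (1/2)^(398/62.7) = 749 × (1/2)^6.3477 ≈ 9.1968 mg.
Total = 22.437 + 9.1968 ≈ 31.634 mg.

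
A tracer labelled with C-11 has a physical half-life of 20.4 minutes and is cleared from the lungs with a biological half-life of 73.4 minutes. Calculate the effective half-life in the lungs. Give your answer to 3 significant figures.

1/t_eff = 1/t_phys + 1/t_biol = 1/20.4 + 1/73.4 = 0.062644 per minute.
t_eff = 20.4 × 73.4 / (20.4 + 73.4) ≈ 15.963 minutes.

16.0 minutes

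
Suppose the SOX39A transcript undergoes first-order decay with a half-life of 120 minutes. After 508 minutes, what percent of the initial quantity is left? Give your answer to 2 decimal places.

n = 508/120 ≈ 4.2333 half-lives.
Fraction remaining = (1/2)^4.2333 ≈ 0.053167, i.e. 5.3167%.

5.32%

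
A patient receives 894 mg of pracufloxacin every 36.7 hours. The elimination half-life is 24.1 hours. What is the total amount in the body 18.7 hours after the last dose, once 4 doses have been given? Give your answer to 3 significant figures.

The 4 doses were given 128.8, 92.1, 55.4, 18.7 hours ago.
Total = 894·(1/2)^(128.8/24.1) + 894·(1/2)^(92.1/24.1) + 894·(1/2)^(55.4/24.1) + 894·(1/2)^(18.7/24.1)
      = 22.005 + 63.231 + 181.7 + 522.11 ≈ 789.04 mg.

789 mg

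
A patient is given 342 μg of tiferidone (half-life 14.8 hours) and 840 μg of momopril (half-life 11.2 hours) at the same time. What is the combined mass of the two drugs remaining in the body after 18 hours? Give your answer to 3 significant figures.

tiferidone: 342 × (1/2)^(18/14.8) = 342 × (1/2)^1.2162 ≈ 147.2 μg.
momopril: 840 × (1/2)^(18/11.2) = 840 × (1/2)^1.6071 ≈ 275.73 μg.
Total = 147.2 + 275.73 ≈ 422.93 μg.

423 μg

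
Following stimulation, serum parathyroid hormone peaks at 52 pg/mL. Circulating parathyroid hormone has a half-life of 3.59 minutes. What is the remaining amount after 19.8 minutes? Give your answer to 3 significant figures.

1.14 pg/mL

Number of half-lives: n = 19.8/3.59 ≈ 5.5153.
Remaining = 52 × (1/2)^5.5153 = 52 × 0.021864 ≈ 1.1369 pg/mL.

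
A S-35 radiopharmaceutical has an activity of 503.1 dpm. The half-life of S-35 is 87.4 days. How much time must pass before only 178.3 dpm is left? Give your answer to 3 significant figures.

131 days

Fraction remaining = 178.3/503.1 ≈ 0.3544.
n = log₂(503.1/178.3) = ln(2.8216)/ln 2 ≈ 1.4965 half-lives.
t = n × t½ = 1.4965 × 87.4 ≈ 130.8 days.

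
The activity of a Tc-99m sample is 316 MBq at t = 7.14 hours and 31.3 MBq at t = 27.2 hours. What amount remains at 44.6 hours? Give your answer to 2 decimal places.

Over Δt = 27.2 − 7.14 = 20.06 hours, the level fell by a factor of 316/31.3 ≈ 10.096.
n = log₂(10.096) ≈ 3.3357 half-lives, so t½ = 20.06/3.3357 ≈ 6.0137 hours.
From t = 27.2 to t = 44.6: 31.3 × (1/2)^((44.6−27.2)/6.0137) ≈ 4.2126 MBq.

4.21 MBq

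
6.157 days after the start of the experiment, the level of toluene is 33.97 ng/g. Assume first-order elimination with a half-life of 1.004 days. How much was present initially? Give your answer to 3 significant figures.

Number of half-lives elapsed: n = 6.157/1.004 ≈ 6.1325.
A₀ = A × 2^n = 33.97 × 2^6.1325 = 33.97 × 70.155 ≈ 2383.2 ng/g.

2380 ng/g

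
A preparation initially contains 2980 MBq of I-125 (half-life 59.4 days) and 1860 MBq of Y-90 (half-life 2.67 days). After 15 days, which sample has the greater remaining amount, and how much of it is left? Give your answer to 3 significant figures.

I-125, 2500 MBq

I-125: 2980 × (1/2)^0.25253 ≈ 2501.5 MBq.
Y-90: 1860 × (1/2)^5.618 ≈ 37.873 MBq.
I-125 has more remaining, at ≈ 2501.5 MBq.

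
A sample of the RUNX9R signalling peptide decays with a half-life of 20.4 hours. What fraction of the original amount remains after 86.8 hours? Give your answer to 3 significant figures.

0.0524

n = 86.8/20.4 ≈ 4.2549 half-lives.
Fraction remaining = (1/2)^4.2549 ≈ 0.052378.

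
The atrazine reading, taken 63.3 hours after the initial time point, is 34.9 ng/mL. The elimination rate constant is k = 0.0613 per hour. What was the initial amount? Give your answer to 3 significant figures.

1690 ng/mL

t½ = ln 2 / k = 0.69315 / 0.0613 ≈ 11.307 hours.
Number of half-lives elapsed: n = 63.3/11.307 ≈ 5.5981.
A₀ = A × 2^n = 34.9 × 2^5.5981 = 34.9 × 48.438 ≈ 1690.5 ng/mL.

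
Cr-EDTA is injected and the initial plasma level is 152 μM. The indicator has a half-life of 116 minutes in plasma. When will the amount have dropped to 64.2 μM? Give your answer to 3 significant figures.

144 minutes

Fraction remaining = 64.2/152 ≈ 0.42237.
n = log₂(152/64.2) = ln(2.3676)/ln 2 ≈ 1.2434 half-lives.
t = n × t½ = 1.2434 × 116 ≈ 144.24 minutes.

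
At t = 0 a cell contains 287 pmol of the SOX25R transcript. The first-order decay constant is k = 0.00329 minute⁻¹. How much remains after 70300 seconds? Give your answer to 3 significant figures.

t½ = ln 2 / k = 0.69315 / 0.00329 ≈ 210.68 minutes.
Convert the elapsed time: 70300 seconds = 1171.67 minutes.
Number of half-lives: n = 1171.67/210.68 ≈ 5.5613.
Remaining = 287 × (1/2)^5.5613 = 287 × 0.021178 ≈ 6.0781 pmol.

6.08 pmol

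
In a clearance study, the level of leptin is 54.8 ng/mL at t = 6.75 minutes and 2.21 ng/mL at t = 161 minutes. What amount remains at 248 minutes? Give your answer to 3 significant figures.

Over Δt = 161 − 6.75 = 154.25 minutes, the level fell by a factor of 54.8/2.21 ≈ 24.796.
n = log₂(24.796) ≈ 4.6321 half-lives, so t½ = 154.25/4.6321 ≈ 33.301 minutes.
From t = 161 to t = 248: 2.21 × (1/2)^((248−161)/33.301) ≈ 0.36135 ng/mL.

0.361 ng/mL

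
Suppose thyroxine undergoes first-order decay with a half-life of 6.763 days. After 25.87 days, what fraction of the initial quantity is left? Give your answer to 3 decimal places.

0.071

n = 25.87/6.763 ≈ 3.8252 half-lives.
Fraction remaining = (1/2)^3.8252 ≈ 0.070549.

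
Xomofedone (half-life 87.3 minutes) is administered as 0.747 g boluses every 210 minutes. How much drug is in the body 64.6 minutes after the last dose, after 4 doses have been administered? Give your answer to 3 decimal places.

The 4 doses were given 694.6, 484.6, 274.6, 64.6 minutes ago.
Total = 0.747·(1/2)^(694.6/87.3) + 0.747·(1/2)^(484.6/87.3) + 0.747·(1/2)^(274.6/87.3) + 0.747·(1/2)^(64.6/87.3)
      = 0.0030073 + 0.015933 + 0.084419 + 0.44727 ≈ 0.55062 g.

0.551 g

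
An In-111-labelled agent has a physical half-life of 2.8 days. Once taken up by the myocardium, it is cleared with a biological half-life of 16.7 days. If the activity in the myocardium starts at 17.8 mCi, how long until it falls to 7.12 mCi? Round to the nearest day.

1/t_eff = 1/t_phys + 1/t_biol = 1/2.8 + 1/16.7 = 0.41702 per day.
t_eff = 2.8 × 16.7 / (2.8 + 16.7) ≈ 2.3979 days.
n = log₂(17.8/7.12) ≈ 1.3219; t = 1.3219 × 2.3979 ≈ 3.1699 days.

3 days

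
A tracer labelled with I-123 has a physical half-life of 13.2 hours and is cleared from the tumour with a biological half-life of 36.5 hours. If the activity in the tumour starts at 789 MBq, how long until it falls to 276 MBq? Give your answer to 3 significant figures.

1/t_eff = 1/t_phys + 1/t_biol = 1/13.2 + 1/36.5 = 0.10315 per hour.
t_eff = 13.2 × 36.5 / (13.2 + 36.5) ≈ 9.6942 hours.
n = log₂(789/276) ≈ 1.5154; t = 1.5154 × 9.6942 ≈ 14.69 hours.

14.7 hours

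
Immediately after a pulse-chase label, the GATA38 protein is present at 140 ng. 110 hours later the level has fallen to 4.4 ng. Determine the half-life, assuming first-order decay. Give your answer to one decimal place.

22.0 hours

A/A₀ = 4.4/140 ≈ 0.031429.
n = log₂(31.818) ≈ 4.9918 half-lives elapsed in 110 hours.
t½ = 110/4.9918 ≈ 22.036 hours.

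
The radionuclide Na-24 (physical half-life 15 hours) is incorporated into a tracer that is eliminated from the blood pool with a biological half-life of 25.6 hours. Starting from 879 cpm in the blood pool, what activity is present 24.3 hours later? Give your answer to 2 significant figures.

1/t_eff = 1/t_phys + 1/t_biol = 1/15 + 1/25.6 = 0.10573 per hour.
t_eff = 15 × 25.6 / (15 + 25.6) ≈ 9.4581 hours.
Remaining = 879 × (1/2)^(24.3/9.4581) = 879 × (1/2)^2.5692 ≈ 148.11 cpm.

150 cpm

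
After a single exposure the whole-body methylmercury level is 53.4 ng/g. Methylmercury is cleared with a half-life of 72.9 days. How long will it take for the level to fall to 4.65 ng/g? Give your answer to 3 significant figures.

257 days

Fraction remaining = 4.65/53.4 ≈ 0.087079.
n = log₂(53.4/4.65) = ln(11.484)/ln 2 ≈ 3.5215 half-lives.
t = n × t½ = 3.5215 × 72.9 ≈ 256.72 days.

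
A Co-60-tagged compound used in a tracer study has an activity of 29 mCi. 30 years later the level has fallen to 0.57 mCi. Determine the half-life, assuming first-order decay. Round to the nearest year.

5 years

A/A₀ = 0.57/29 ≈ 0.019655.
n = log₂(50.877) ≈ 5.6689 half-lives elapsed in 30 years.
t½ = 30/5.6689 ≈ 5.292 years.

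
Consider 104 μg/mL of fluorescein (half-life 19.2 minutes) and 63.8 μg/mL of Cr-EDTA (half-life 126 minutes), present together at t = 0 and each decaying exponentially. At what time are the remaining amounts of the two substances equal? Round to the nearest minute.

Set 104·(1/2)^(t/19.2) = 63.8·(1/2)^(t/126).
Taking log₂: log₂(104/63.8) = t·(1/19.2 − 1/126).
log₂(1.6301) = 0.70496; 1/19.2 − 1/126 = 0.044147.
t = 0.70496 / 0.044147 ≈ 15.968 minutes.

16 minutes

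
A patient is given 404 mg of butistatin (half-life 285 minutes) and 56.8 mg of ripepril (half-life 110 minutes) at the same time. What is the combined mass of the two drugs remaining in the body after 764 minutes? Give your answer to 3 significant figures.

butistatin: 404 × (1/2)^(764/285) = 404 × (1/2)^2.6807 ≈ 63.01 mg.
ripepril: 56.8 × (1/2)^(764/110) = 56.8 × (1/2)^6.9455 ≈ 0.46085 mg.
Total = 63.01 + 0.46085 ≈ 63.471 mg.

63.5 mg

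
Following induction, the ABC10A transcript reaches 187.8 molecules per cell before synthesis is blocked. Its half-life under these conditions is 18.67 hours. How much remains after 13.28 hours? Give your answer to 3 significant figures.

Number of half-lives: n = 13.28/18.67 ≈ 0.7113.
Remaining = 187.8 × (1/2)^0.7113 = 187.8 × 0.61077 ≈ 114.7 molecules per cell.

115 molecules per cell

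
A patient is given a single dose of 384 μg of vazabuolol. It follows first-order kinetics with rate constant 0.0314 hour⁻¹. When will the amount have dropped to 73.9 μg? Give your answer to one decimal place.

52.5 hours

t½ = ln 2 / λ = 0.69315 / 0.0314 ≈ 22.075 hours.
Fraction remaining = 73.9/384 ≈ 0.19245.
n = log₂(384/73.9) = ln(5.1962)/ln 2 ≈ 2.3775 half-lives.
t = n × t½ = 2.3775 × 22.075 ≈ 52.482 hours.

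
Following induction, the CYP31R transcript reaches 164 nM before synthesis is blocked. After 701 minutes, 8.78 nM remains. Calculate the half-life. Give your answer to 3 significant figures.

A/A₀ = 8.78/164 ≈ 0.053537.
n = log₂(18.679) ≈ 4.2233 half-lives elapsed in 701 minutes.
t½ = 701/4.2233 ≈ 165.98 minutes.

166 minutes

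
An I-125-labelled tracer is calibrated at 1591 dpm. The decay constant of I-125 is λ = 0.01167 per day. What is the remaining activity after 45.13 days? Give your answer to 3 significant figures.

t½ = ln 2 / λ = 0.69315 / 0.01167 ≈ 59.396 days.
Number of half-lives: n = 45.13/59.396 ≈ 0.75982.
Remaining = 1591 × (1/2)^0.75982 = 1591 × 0.59057 ≈ 939.6 dpm.

940 dpm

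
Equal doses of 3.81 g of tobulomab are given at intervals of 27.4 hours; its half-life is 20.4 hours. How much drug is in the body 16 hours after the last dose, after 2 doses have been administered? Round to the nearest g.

The 2 doses were given 43.4, 16 hours ago.
Total = 3.81·(1/2)^(43.4/20.4) + 3.81·(1/2)^(16/20.4)
      = 0.87196 + 2.2122 ≈ 3.0842 g.

3 g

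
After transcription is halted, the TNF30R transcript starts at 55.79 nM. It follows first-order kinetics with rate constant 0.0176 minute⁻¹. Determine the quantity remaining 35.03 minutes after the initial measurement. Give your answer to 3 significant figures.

t½ = ln 2 / k = 0.69315 / 0.0176 ≈ 39.383 minutes.
Number of half-lives: n = 35.03/39.383 ≈ 0.88946.
Remaining = 55.79 × (1/2)^0.88946 = 55.79 × 0.53982 ≈ 30.116 nM.

30.1 nM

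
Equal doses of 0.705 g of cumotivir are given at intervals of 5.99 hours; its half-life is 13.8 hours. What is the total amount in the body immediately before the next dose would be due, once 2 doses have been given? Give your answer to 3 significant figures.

0.908 g

The 2 doses were given 11.98, 5.99 hours ago.
Total = 0.705·(1/2)^(11.98/13.8) + 0.705·(1/2)^(5.99/13.8)
      = 0.38624 + 0.52182 ≈ 0.90807 g.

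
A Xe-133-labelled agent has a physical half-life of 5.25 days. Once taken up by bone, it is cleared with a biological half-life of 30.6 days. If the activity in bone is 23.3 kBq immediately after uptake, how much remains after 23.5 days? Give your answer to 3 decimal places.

1/t_eff = 1/t_phys + 1/t_biol = 1/5.25 + 1/30.6 = 0.22316 per day.
t_eff = 5.25 × 30.6 / (5.25 + 30.6) ≈ 4.4812 days.
Remaining = 23.3 × (1/2)^(23.5/4.4812) = 23.3 × (1/2)^5.2442 ≈ 0.61476 kBq.

0.615 kBq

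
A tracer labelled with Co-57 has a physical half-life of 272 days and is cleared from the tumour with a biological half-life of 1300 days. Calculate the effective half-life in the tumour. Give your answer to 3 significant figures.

225 days

1/t_eff = 1/t_phys + 1/t_biol = 1/272 + 1/1300 = 0.0044457 per day.
t_eff = 272 × 1300 / (272 + 1300) ≈ 224.94 days.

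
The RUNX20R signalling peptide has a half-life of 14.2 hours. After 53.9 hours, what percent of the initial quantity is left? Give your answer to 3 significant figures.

n = 53.9/14.2 ≈ 3.7958 half-lives.
Fraction remaining = (1/2)^3.7958 ≈ 0.072004, i.e. 7.2004%.

7.20%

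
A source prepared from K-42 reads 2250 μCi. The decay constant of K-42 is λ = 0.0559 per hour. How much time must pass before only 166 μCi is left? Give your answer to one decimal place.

t½ = ln 2 / λ = 0.69315 / 0.0559 ≈ 12.4 hours.
Fraction remaining = 166/2250 ≈ 0.073778.
n = log₂(2250/166) = ln(13.554)/ln 2 ≈ 3.7607 half-lives.
t = n × t½ = 3.7607 × 12.4 ≈ 46.631 hours.

46.6 hours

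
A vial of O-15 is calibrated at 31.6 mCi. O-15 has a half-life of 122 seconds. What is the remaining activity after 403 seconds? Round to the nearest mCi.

3 mCi

Number of half-lives: n = 403/122 ≈ 3.3033.
Remaining = 31.6 × (1/2)^3.3033 = 31.6 × 0.1013 ≈ 3.2011 mCi.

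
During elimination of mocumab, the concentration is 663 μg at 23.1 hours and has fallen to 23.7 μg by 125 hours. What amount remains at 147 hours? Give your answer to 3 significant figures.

11.5 μg

Over Δt = 125 − 23.1 = 101.9 hours, the level fell by a factor of 663/23.7 ≈ 27.975.
n = log₂(27.975) ≈ 4.806 half-lives, so t½ = 101.9/4.806 ≈ 21.202 hours.
From t = 125 to t = 147: 23.7 × (1/2)^((147−125)/21.202) ≈ 11.545 μg.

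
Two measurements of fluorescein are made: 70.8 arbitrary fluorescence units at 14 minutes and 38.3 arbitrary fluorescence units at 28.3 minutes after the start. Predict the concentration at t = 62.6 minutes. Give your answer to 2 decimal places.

8.77 arbitrary fluorescence units

Over Δt = 28.3 − 14 = 14.3 minutes, the level fell by a factor of 70.8/38.3 ≈ 1.8486.
n = log₂(1.8486) ≈ 0.8864 half-lives, so t½ = 14.3/0.8864 ≈ 16.133 minutes.
From t = 28.3 to t = 62.6: 38.3 × (1/2)^((62.6−28.3)/16.133) ≈ 8.7734 arbitrary fluorescence units.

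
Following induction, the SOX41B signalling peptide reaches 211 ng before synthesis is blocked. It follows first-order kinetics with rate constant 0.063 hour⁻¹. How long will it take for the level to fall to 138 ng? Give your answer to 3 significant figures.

t½ = ln 2 / λ = 0.69315 / 0.063 ≈ 11.002 hours.
Fraction remaining = 138/211 ≈ 0.65403.
n = log₂(211/138) = ln(1.529)/ln 2 ≈ 0.61257 half-lives.
t = n × t½ = 0.61257 × 11.002 ≈ 6.7398 hours.

6.74 hours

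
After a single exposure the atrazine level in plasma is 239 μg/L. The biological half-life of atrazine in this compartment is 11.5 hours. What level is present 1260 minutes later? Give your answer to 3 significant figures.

Convert the elapsed time: 1260 minutes = 21 hours.
Number of half-lives: n = 21/11.5 ≈ 1.8261.
Remaining = 239 × (1/2)^1.8261 = 239 × 0.28203 ≈ 67.405 μg/L.

67.4 μg/L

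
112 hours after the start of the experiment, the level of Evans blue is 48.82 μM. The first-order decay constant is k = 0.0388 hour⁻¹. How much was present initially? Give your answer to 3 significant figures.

t½ = ln 2 / k = 0.69315 / 0.0388 ≈ 17.865 hours.
Number of half-lives elapsed: n = 112/17.865 ≈ 6.2694.
A₀ = A × 2^n = 48.82 × 2^6.2694 = 48.82 × 77.138 ≈ 3765.9 μM.

3770 μM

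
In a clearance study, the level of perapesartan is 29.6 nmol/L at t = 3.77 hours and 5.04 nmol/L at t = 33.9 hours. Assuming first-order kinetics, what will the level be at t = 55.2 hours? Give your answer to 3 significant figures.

1.44 nmol/L

Over Δt = 33.9 − 3.77 = 30.13 hours, the level fell by a factor of 29.6/5.04 ≈ 5.873.
n = log₂(5.873) ≈ 2.5541 half-lives, so t½ = 30.13/2.5541 ≈ 11.797 hours.
From t = 33.9 to t = 55.2: 5.04 × (1/2)^((55.2−33.9)/11.797) ≈ 1.4418 nmol/L.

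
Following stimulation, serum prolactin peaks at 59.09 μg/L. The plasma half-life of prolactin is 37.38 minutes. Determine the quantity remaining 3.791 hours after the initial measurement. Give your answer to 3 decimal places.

0.870 μg/L

Convert the elapsed time: 3.791 hours = 227.46 minutes.
Number of half-lives: n = 227.46/37.38 ≈ 6.0851.
Remaining = 59.09 × (1/2)^6.0851 = 59.09 × 0.01473 ≈ 0.87041 μg/L.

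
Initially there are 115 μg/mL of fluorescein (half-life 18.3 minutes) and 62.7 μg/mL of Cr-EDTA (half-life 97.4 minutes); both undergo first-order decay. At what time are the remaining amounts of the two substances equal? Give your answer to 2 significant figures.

Set 115·(1/2)^(t/18.3) = 62.7·(1/2)^(t/97.4).
Taking log₂: log₂(115/62.7) = t·(1/18.3 − 1/97.4).
log₂(1.8341) = 0.8751; 1/18.3 − 1/97.4 = 0.044378.
t = 0.8751 / 0.044378 ≈ 19.719 minutes.

20 minutes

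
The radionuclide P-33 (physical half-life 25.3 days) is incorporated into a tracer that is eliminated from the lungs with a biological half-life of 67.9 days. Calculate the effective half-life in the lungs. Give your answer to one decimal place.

1/t_eff = 1/t_phys + 1/t_biol = 1/25.3 + 1/67.9 = 0.054253 per day.
t_eff = 25.3 × 67.9 / (25.3 + 67.9) ≈ 18.432 days.

18.4 days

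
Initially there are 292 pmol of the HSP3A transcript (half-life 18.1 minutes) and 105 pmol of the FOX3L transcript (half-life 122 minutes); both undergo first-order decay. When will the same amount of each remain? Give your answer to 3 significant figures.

Set 292·(1/2)^(t/18.1) = 105·(1/2)^(t/122).
Taking log₂: log₂(292/105) = t·(1/18.1 − 1/122).
log₂(2.781) = 1.4756; 1/18.1 − 1/122 = 0.047052.
t = 1.4756 / 0.047052 ≈ 31.361 minutes.

31.4 minutes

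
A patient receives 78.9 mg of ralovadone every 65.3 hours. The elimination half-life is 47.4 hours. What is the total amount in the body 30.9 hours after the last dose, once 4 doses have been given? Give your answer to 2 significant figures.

80 mg

The 4 doses were given 226.8, 161.5, 96.2, 30.9 hours ago.
Total = 78.9·(1/2)^(226.8/47.4) + 78.9·(1/2)^(161.5/47.4) + 78.9·(1/2)^(96.2/47.4) + 78.9·(1/2)^(30.9/47.4)
      = 2.8622 + 7.4373 + 19.325 + 50.215 ≈ 79.84 mg.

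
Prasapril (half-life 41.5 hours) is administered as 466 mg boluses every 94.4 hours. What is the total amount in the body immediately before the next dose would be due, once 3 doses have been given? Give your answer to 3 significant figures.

The 3 doses were given 283.2, 188.8, 94.4 hours ago.
Total = 466·(1/2)^(283.2/41.5) + 466·(1/2)^(188.8/41.5) + 466·(1/2)^(94.4/41.5)
      = 4.1127 + 19.901 + 96.302 ≈ 120.32 mg.

120 mg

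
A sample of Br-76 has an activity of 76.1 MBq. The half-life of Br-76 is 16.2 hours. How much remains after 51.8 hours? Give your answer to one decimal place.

Number of half-lives: n = 51.8/16.2 ≈ 3.1975.
Remaining = 76.1 × (1/2)^3.1975 = 76.1 × 0.10901 ≈ 8.2953 MBq.

8.3 MBq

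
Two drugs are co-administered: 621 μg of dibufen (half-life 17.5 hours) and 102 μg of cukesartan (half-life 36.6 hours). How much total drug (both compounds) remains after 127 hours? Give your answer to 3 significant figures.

dibufen: 621 × (1/2)^(127/17.5) = 621 × (1/2)^7.2571 ≈ 4.0595 μg.
cukesartan: 102 × (1/2)^(127/36.6) = 102 × (1/2)^3.4699 ≈ 9.2054 μg.
Total = 4.0595 + 9.2054 ≈ 13.265 μg.

13.3 μg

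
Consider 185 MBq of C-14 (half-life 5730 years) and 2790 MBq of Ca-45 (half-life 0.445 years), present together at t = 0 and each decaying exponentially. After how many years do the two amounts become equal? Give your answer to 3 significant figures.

1.74 years

Set 185·(1/2)^(t/5730) = 2790·(1/2)^(t/0.445).
Taking log₂: log₂(185/2790) = t·(1/5730 − 1/0.445).
log₂(0.066308) = -3.9147; 1/5730 − 1/0.445 = -2.247.
t = -3.9147 / -2.247 ≈ 1.7422 years.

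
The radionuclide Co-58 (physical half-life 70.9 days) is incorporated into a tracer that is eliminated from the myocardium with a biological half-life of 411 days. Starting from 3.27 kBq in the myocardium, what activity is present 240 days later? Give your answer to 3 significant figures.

0.209 kBq

1/t_eff = 1/t_phys + 1/t_biol = 1/70.9 + 1/411 = 0.016537 per day.
t_eff = 70.9 × 411 / (70.9 + 411) ≈ 60.469 days.
Remaining = 3.27 × (1/2)^(240/60.469) = 3.27 × (1/2)^3.969 ≈ 0.20882 kBq.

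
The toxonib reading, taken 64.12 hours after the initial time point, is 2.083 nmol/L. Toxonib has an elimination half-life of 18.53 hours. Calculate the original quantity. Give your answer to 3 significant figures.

22.9 nmol/L

Number of half-lives elapsed: n = 64.12/18.53 ≈ 3.4603.
A₀ = A × 2^n = 2.083 × 2^3.4603 = 2.083 × 11.007 ≈ 22.927 nmol/L.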